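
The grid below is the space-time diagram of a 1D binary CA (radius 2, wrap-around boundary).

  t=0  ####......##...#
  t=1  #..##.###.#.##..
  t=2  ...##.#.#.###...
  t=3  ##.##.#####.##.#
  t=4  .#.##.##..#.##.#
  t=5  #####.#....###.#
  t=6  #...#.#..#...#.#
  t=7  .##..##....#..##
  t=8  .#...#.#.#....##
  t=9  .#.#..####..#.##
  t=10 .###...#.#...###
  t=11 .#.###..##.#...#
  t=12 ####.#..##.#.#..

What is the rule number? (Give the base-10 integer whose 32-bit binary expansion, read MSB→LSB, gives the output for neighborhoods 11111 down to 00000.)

837987395

  [31] ##### => .  t=0,i=1
  [30] ####. => .  t=0,i=2
  [29] ###.# => #  t=1,i=8
  [28] ###.. => #  t=0,i=3
  [27] ##.## => .  t=1,i=5
  [26] ##.#. => .  t=1,i=9
  [25] ##..# => .  t=1,i=14
  [24] ##... => #  t=0,i=4
  [23] #.### => #  t=1,i=6
  [22] #.##. => #  t=1,i=12
  [21] #.#.# => #  t=1,i=10
  [20] #.#.. => #  t=5,i=6
  [19] #..## => .  t=1,i=2
  [18] #..#. => .  t=1,i=15
  [17] #...# => #  t=0,i=13
  [16] #.... => .  t=0,i=5
  [15] .#### => #  t=0,i=0
  [14] .###. => .  t=1,i=7
  [13] .##.# => #  t=1,i=4
  [12] .##.. => .  t=0,i=11
  [11] .#.## => #  t=1,i=11
  [10] .#.#. => #  t=2,i=7
  [9] .#..# => .  t=1,i=1
  [8] .#... => .  t=5,i=7
  [7] ..### => .  t=0,i=15
  [6] ..##. => #  t=0,i=10
  [5] ..#.# => .  t=4,i=10
  [4] ..#.. => .  t=1,i=0
  [3] ...## => .  t=0,i=9
  [2] ...#. => .  t=6,i=3
  [1] ....# => #  t=0,i=8
  [0] ..... => #  t=0,i=6
  bits 00110001111100101010110001000011 = 837987395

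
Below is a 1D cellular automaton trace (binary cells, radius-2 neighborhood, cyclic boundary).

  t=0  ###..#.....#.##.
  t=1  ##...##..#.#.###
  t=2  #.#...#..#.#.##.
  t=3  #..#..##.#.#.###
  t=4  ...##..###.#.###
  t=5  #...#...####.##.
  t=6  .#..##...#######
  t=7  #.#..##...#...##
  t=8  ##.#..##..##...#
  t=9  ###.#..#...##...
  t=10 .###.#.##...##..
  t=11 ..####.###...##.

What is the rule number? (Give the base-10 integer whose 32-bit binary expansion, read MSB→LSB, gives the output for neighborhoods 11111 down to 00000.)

1843458866

  #####|.  b31=0 t=1,i=15
  ####.|#  b30=1 t=1,i=0
  ###.#|#  b29=1 t=4,i=9
  ###..|.  b28=0 t=0,i=2
  ##.##|#  b27=1 t=0,i=15
  ##.#.|#  b26=1 t=2,i=15
  ##..#|.  b25=0 t=0,i=3
  ##...|#  b24=1 t=1,i=2
  #.###|#  b23=1 t=0,i=0
  #.##.|#  b22=1 t=0,i=13
  #.#.#|#  b21=1 t=1,i=11
  #.#..|.  b20=0 t=2,i=2
  #..##|.  b19=0 t=3,i=5
  #..#.|.  b18=0 t=0,i=4
  #...#|.  b17=0 t=1,i=3
  #....|.  b16=0 t=0,i=7
  .####|#  b15=1 t=1,i=14
  .###.|#  b14=1 t=0,i=1
  .##.#|#  b13=1 t=0,i=14
  .##..|#  b12=1 t=1,i=6
  .#.##|.  b11=0 t=0,i=12
  .#.#.|.  b10=0 t=1,i=10
  .#..#|#  b9=1 t=2,i=7
  .#...|#  b8=1 t=0,i=6
  ..###|.  b7=0 t=4,i=7
  ..##.|.  b6=0 t=1,i=5
  ..#.#|#  b5=1 t=0,i=11
  ..#..|#  b4=1 t=0,i=5
  ...##|.  b3=0 t=1,i=4
  ...#.|.  b2=0 t=0,i=10
  ....#|#  b1=1 t=0,i=9
  .....|.  b0=0 t=0,i=8
  bits 01101101111000001111001100110010 = 1843458866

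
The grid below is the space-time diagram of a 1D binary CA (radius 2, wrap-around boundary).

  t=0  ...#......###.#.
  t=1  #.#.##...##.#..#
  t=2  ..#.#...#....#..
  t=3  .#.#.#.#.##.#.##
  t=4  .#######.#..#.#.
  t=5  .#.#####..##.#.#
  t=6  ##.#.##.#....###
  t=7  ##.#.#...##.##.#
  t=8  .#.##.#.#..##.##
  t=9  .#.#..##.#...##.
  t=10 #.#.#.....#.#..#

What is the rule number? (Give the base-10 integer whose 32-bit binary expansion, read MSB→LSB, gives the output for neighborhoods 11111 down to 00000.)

3940878220

  ##### -> #   bit 31 = 1  t=4,i=3
  ####. -> #   bit 30 = 1  t=4,i=6
  ###.# -> #   bit 29 = 1  t=0,i=12
  ###.. -> .   bit 28 = 0  t=5,i=7
  ##.## -> #   bit 27 = 1  t=7,i=11
  ##.#. -> .   bit 26 = 0  t=0,i=13
  ##..# -> #   bit 25 = 1  t=5,i=8
  ##... -> .   bit 24 = 0  t=1,i=6
  #.### -> #   bit 23 = 1  t=5,i=3
  #.##. -> #   bit 22 = 1  t=1,i=4
  #.#.# -> #   bit 21 = 1  t=1,i=2
  #.#.. -> .   bit 20 = 0  t=0,i=14
  #..## -> .   bit 19 = 0  t=1,i=14
  #..#. -> #   bit 18 = 1  t=4,i=11
  #...# -> .   bit 17 = 0  t=1,i=7
  #.... -> #   bit 16 = 1  t=0,i=0
  .#### -> .   bit 15 = 0  t=4,i=2
  .###. -> .   bit 14 = 0  t=0,i=11
  .##.# -> .   bit 13 = 0  t=1,i=0
  .##.. -> .   bit 12 = 0  t=1,i=5
  .#.## -> .   bit 11 = 0  t=1,i=3
  .#.#. -> #   bit 10 = 1  t=2,i=3
  .#..# -> #   bit 9 = 1  t=1,i=13
  .#... -> #   bit 8 = 1  t=0,i=4
  ..### -> #   bit 7 = 1  t=0,i=10
  ..##. -> .   bit 6 = 0  t=1,i=9
  ..#.# -> .   bit 5 = 0  t=2,i=2
  ..#.. -> .   bit 4 = 0  t=0,i=3
  ...## -> #   bit 3 = 1  t=0,i=9
  ...#. -> #   bit 2 = 1  t=0,i=2
  ....# -> .   bit 1 = 0  t=0,i=1
  ..... -> .   bit 0 = 0  t=0,i=6
  bits 11101010111001010000011110001100 = 3940878220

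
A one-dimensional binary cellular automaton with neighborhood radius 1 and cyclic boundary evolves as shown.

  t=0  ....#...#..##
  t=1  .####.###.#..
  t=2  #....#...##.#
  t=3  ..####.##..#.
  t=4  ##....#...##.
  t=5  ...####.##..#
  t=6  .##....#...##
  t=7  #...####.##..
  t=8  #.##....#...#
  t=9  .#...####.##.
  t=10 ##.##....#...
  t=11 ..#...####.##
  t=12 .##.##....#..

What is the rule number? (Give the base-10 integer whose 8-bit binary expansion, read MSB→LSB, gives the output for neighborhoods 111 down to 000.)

39

  ###|.  b7=0 t=1,i=2
  ##.|.  b6=0 t=0,i=12
  #.#|#  b5=1 t=1,i=5
  #..|.  b4=0 t=0,i=0
  .##|.  b3=0 t=0,i=11
  .#.|#  b2=1 t=0,i=4
  ..#|#  b1=1 t=0,i=3
  ...|#  b0=1 t=0,i=1
  bits 00100111 = 39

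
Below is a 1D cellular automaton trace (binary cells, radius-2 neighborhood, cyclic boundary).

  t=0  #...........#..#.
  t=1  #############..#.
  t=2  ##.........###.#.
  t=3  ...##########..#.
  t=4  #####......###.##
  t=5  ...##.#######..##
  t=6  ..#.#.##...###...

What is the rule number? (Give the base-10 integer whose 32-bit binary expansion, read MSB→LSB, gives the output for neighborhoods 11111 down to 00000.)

1387389375

  ##### -> .   bit 31 = 0  t=1,i=2
  ####. -> #   bit 30 = 1  t=1,i=11
  ###.# -> .   bit 29 = 0  t=2,i=13
  ###.. -> #   bit 28 = 1  t=1,i=12
  ##.## -> .   bit 27 = 0  t=4,i=14
  ##.#. -> .   bit 26 = 0  t=2,i=14
  ##..# -> #   bit 25 = 1  t=1,i=13
  ##... -> .   bit 24 = 0  t=2,i=2
  #.### -> #   bit 23 = 1  t=1,i=0
  #.##. -> .   bit 22 = 0  t=2,i=0
  #.#.# -> #   bit 21 = 1  t=2,i=15
  #.#.. -> #   bit 20 = 1  t=0,i=0
  #..## -> .   bit 19 = 0  t=5,i=14
  #..#. -> .   bit 18 = 0  t=0,i=14
  #...# -> .   bit 17 = 0  t=5,i=1
  #.... -> #   bit 16 = 1  t=0,i=2
  .#### -> #   bit 15 = 1  t=1,i=1
  .###. -> #   bit 14 = 1  t=2,i=12
  .##.# -> #   bit 13 = 1  t=5,i=4
  .##.. -> .   bit 12 = 0  t=2,i=1
  .#.## -> .   bit 11 = 0  t=1,i=16
  .#.#. -> .   bit 10 = 0  t=0,i=16
  .#..# -> .   bit 9 = 0  t=0,i=13
  .#... -> #   bit 8 = 1  t=0,i=1
  ..### -> #   bit 7 = 1  t=2,i=11
  ..##. -> .   bit 6 = 0  t=5,i=3
  ..#.# -> #   bit 5 = 1  t=0,i=15
  ..#.. -> #   bit 4 = 1  t=0,i=12
  ...## -> #   bit 3 = 1  t=2,i=10
  ...#. -> #   bit 2 = 1  t=0,i=11
  ....# -> #   bit 1 = 1  t=0,i=10
  ..... -> #   bit 0 = 1  t=0,i=3
  bits 01010010101100011110000110111111 = 1387389375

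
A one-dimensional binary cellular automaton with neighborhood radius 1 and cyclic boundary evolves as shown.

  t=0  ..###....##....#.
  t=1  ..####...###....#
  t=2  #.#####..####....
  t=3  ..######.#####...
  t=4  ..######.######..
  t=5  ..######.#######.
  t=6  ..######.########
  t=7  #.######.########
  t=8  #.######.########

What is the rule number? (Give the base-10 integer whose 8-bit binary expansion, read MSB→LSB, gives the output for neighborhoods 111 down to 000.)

216

  [7] ### => #  t=0,i=3
  [6] ##. => #  t=0,i=4
  [5] #.# => .  t=2,i=1
  [4] #.. => #  t=0,i=5
  [3] .## => #  t=0,i=2
  [2] .#. => .  t=0,i=15
  [1] ..# => .  t=0,i=1
  [0] ... => .  t=0,i=0
  bits 11011000 = 216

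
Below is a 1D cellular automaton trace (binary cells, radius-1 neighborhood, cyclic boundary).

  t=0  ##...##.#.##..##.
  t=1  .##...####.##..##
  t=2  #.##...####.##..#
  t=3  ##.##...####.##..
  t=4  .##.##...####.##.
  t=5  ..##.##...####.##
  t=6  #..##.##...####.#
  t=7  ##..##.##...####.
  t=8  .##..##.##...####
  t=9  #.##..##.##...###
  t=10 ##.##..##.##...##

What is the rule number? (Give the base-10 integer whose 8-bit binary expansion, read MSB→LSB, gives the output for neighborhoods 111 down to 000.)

  ###|#  b7=1 t=1,i=7
  ##.|#  b6=1 t=0,i=1
  #.#|#  b5=1 t=0,i=7
  #..|#  b4=1 t=0,i=2
  .##|.  b3=0 t=0,i=0
  .#.|#  b2=1 t=0,i=8
  ..#|.  b1=0 t=0,i=4
  ...|.  b0=0 t=0,i=3
  bits 11110100 = 244

244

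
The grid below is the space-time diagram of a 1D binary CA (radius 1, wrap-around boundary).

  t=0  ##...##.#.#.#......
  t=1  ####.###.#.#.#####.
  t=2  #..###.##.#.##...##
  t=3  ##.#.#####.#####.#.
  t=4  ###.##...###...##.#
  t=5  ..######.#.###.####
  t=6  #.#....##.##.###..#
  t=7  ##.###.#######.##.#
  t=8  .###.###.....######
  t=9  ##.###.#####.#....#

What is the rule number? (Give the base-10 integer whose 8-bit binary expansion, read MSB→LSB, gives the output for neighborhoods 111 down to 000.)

121

  nb ###: next=.  (t=1,i=1, bit7=0)
  nb ##.: next=#  (t=0,i=1, bit6=1)
  nb #.#: next=#  (t=0,i=7, bit5=1)
  nb #..: next=#  (t=0,i=2, bit4=1)
  nb .##: next=#  (t=0,i=0, bit3=1)
  nb .#.: next=.  (t=0,i=8, bit2=0)
  nb ..#: next=.  (t=0,i=4, bit1=0)
  nb ...: next=#  (t=0,i=3, bit0=1)
  bits 01111001 = 121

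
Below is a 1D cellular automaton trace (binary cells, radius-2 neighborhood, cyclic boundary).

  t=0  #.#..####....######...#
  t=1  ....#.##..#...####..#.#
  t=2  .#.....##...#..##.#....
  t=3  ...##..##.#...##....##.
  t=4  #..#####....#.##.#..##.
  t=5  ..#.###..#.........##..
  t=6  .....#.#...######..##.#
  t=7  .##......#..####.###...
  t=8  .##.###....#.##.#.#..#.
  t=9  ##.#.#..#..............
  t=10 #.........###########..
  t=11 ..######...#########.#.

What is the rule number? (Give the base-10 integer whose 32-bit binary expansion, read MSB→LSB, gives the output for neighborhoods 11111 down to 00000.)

3389771841

  ##### -> #   bit 31 = 1  t=0,i=15
  ####. -> #   bit 30 = 1  t=0,i=7
  ###.# -> .   bit 29 = 0  t=7,i=15
  ###.. -> .   bit 28 = 0  t=0,i=8
  ##.## -> #   bit 27 = 1  t=7,i=16
  ##.#. -> .   bit 26 = 0  t=0,i=1
  ##..# -> #   bit 25 = 1  t=1,i=8
  ##... -> .   bit 24 = 0  t=0,i=9
  #.### -> .   bit 23 = 0  t=5,i=4
  #.##. -> .   bit 22 = 0  t=1,i=6
  #.#.# -> .   bit 21 = 0  t=8,i=16
  #.#.. -> .   bit 20 = 0  t=0,i=2
  #..## -> #   bit 19 = 1  t=0,i=4
  #..#. -> .   bit 18 = 0  t=1,i=9
  #...# -> #   bit 17 = 1  t=0,i=20
  #.... -> #   bit 16 = 1  t=0,i=10
  .#### -> #   bit 15 = 1  t=0,i=6
  .###. -> #   bit 14 = 1  t=5,i=5
  .##.# -> .   bit 13 = 0  t=0,i=0
  .##.. -> #   bit 12 = 1  t=1,i=7
  .#.## -> .   bit 11 = 0  t=1,i=5
  .#.#. -> .   bit 10 = 0  t=1,i=21
  .#..# -> .   bit 9 = 0  t=0,i=3
  .#... -> .   bit 8 = 0  t=1,i=0
  ..### -> .   bit 7 = 0  t=0,i=5
  ..##. -> #   bit 6 = 1  t=0,i=22
  ..#.# -> .   bit 5 = 0  t=1,i=4
  ..#.. -> .   bit 4 = 0  t=1,i=10
  ...## -> .   bit 3 = 0  t=0,i=12
  ...#. -> .   bit 2 = 0  t=1,i=3
  ....# -> .   bit 1 = 0  t=0,i=11
  ..... -> #   bit 0 = 1  t=2,i=4
  bits 11001010000010111101000001000001 = 3389771841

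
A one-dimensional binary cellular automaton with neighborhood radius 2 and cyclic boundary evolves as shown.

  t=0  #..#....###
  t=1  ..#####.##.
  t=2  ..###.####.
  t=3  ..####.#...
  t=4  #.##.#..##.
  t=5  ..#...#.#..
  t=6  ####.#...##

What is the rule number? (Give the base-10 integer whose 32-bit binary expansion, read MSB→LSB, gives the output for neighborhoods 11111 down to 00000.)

  [31] ##### => #  t=1,i=4
  [30] ####. => .  t=0,i=10
  [29] ###.# => #  t=1,i=6
  [28] ###.. => .  t=0,i=0
  [27] ##.## => #  t=1,i=7
  [26] ##.#. => .  t=3,i=6
  [25] ##..# => .  t=0,i=1
  [24] ##... => .  t=1,i=10
  [23] #.### => .  t=2,i=6
  [22] #.##. => #  t=1,i=8
  [21] #.#.# => .  t=4,i=0
  [20] #.#.. => .  t=3,i=7
  [19] #..## => .  t=4,i=7
  [18] #..#. => #  t=0,i=2
  [17] #...# => .  t=1,i=0
  [16] #.... => #  t=0,i=5
  [15] .#### => #  t=0,i=9
  [14] .###. => #  t=2,i=3
  [13] .##.# => .  t=4,i=3
  [12] .##.. => #  t=1,i=9
  [11] .#.## => .  t=4,i=1
  [10] .#.#. => .  t=5,i=7
  [9] .#..# => #  t=4,i=6
  [8] .#... => #  t=0,i=4
  [7] ..### => #  t=0,i=8
  [6] ..##. => #  t=4,i=8
  [5] ..#.# => .  t=5,i=6
  [4] ..#.. => #  t=0,i=3
  [3] ...## => .  t=0,i=7
  [2] ...#. => #  t=5,i=1
  [1] ....# => #  t=0,i=6
  [0] ..... => .  t=3,i=10
  bits 10101000010001011101001111010110 = 2823148502

2823148502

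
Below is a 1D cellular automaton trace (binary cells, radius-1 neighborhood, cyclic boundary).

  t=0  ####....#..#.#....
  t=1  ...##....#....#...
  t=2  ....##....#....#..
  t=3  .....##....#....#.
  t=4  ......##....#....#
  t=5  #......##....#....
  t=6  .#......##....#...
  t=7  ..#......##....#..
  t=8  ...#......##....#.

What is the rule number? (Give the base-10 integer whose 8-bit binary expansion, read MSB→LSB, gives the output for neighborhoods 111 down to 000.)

80

  ###|.  b7=0 t=0,i=1
  ##.|#  b6=1 t=0,i=3
  #.#|.  b5=0 t=0,i=12
  #..|#  b4=1 t=0,i=4
  .##|.  b3=0 t=0,i=0
  .#.|.  b2=0 t=0,i=8
  ..#|.  b1=0 t=0,i=7
  ...|.  b0=0 t=0,i=5
  bits 01010000 = 80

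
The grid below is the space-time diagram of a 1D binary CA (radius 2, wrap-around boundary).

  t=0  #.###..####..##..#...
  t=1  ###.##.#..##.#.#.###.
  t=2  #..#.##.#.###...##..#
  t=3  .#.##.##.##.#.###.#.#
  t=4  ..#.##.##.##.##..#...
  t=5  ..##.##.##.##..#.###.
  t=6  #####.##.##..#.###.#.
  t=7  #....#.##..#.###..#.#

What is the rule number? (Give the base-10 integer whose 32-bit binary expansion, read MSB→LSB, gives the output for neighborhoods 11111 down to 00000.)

  nb #####: next=.  (t=6,i=2, bit31=0)
  nb ####.: next=.  (t=0,i=9, bit30=0)
  nb ###.#: next=.  (t=1,i=2, bit29=0)
  nb ###..: next=#  (t=0,i=4, bit28=1)
  nb ##.##: next=#  (t=1,i=3, bit27=1)
  nb ##.#.: next=#  (t=1,i=6, bit26=1)
  nb ##..#: next=#  (t=0,i=5, bit25=1)
  nb ##...: next=.  (t=2,i=13, bit24=0)
  nb #.###: next=#  (t=0,i=2, bit23=1)
  nb #.##.: next=.  (t=1,i=4, bit22=0)
  nb #.#.#: next=.  (t=1,i=13, bit21=0)
  nb #.#..: next=.  (t=1,i=7, bit20=0)
  nb #..##: next=.  (t=0,i=6, bit19=0)
  nb #..#.: next=.  (t=0,i=16, bit18=0)
  nb #...#: next=#  (t=0,i=19, bit17=1)
  nb #....: next=#  (t=4,i=19, bit16=1)
  nb .####: next=.  (t=0,i=8, bit15=0)
  nb .###.: next=.  (t=0,i=3, bit14=0)
  nb .##.#: next=#  (t=1,i=5, bit13=1)
  nb .##..: next=.  (t=0,i=14, bit12=0)
  nb .#.##: next=#  (t=0,i=1, bit11=1)
  nb .#.#.: next=.  (t=1,i=14, bit10=0)
  nb .#..#: next=#  (t=1,i=8, bit9=1)
  nb .#...: next=#  (t=0,i=18, bit8=1)
  nb ..###: next=#  (t=0,i=7, bit7=1)
  nb ..##.: next=#  (t=0,i=13, bit6=1)
  nb ..#.#: next=#  (t=0,i=0, bit5=1)
  nb ..#..: next=#  (t=0,i=17, bit4=1)
  nb ...##: next=#  (t=2,i=15, bit3=1)
  nb ...#.: next=.  (t=0,i=20, bit2=0)
  nb ....#: next=.  (t=4,i=0, bit1=0)
  nb .....: next=.  (t=4,i=20, bit0=0)
  bits 00011110100000110010101111111000 = 511912952

511912952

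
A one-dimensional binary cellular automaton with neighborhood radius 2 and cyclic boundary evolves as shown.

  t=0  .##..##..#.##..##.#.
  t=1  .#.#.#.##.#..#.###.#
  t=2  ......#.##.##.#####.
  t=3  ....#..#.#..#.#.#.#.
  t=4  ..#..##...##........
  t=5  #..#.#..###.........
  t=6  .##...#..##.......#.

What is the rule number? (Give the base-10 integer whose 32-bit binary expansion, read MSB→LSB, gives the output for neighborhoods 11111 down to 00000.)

3062262346

  ##### -> #   bit 31 = 1  t=2,i=16
  ####. -> .   bit 30 = 0  t=2,i=17
  ###.# -> #   bit 29 = 1  t=1,i=17
  ###.. -> #   bit 28 = 1  t=2,i=18
  ##.## -> .   bit 27 = 0  t=2,i=10
  ##.#. -> #   bit 26 = 1  t=0,i=17
  ##..# -> #   bit 25 = 1  t=0,i=3
  ##... -> .   bit 24 = 0  t=2,i=19
  #.### -> #   bit 23 = 1  t=1,i=15
  #.##. -> .   bit 22 = 0  t=0,i=11
  #.#.# -> .   bit 21 = 0  t=1,i=1
  #.#.. -> .   bit 20 = 0  t=0,i=18
  #..## -> .   bit 19 = 0  t=0,i=0
  #..#. -> #   bit 18 = 1  t=0,i=8
  #...# -> #   bit 17 = 1  t=4,i=8
  #.... -> .   bit 16 = 0  t=2,i=0
  .#### -> .   bit 15 = 0  t=2,i=15
  .###. -> #   bit 14 = 1  t=1,i=16
  .##.# -> #   bit 13 = 1  t=0,i=16
  .##.. -> .   bit 12 = 0  t=0,i=2
  .#.## -> #   bit 11 = 1  t=0,i=10
  .#.#. -> .   bit 10 = 0  t=1,i=0
  .#..# -> #   bit 9 = 1  t=0,i=19
  .#... -> .   bit 8 = 0  t=3,i=19
  ..### -> .   bit 7 = 0  t=5,i=8
  ..##. -> #   bit 6 = 1  t=0,i=1
  ..#.# -> .   bit 5 = 0  t=0,i=9
  ..#.. -> .   bit 4 = 0  t=3,i=4
  ...## -> #   bit 3 = 1  t=4,i=9
  ...#. -> .   bit 2 = 0  t=2,i=5
  ....# -> #   bit 1 = 1  t=2,i=4
  ..... -> .   bit 0 = 0  t=2,i=1
  bits 10110110100001100110101001001010 = 3062262346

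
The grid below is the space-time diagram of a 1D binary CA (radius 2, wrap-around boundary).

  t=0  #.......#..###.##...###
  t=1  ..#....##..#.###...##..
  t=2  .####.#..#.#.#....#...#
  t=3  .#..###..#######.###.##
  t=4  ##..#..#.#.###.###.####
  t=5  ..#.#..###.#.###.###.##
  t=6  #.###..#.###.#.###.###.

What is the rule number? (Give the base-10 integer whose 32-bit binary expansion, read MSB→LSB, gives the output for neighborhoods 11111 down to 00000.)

  #####|#  b31=1 t=3,i=11
  ####.|.  b30=0 t=0,i=22
  ###.#|#  b29=1 t=0,i=13
  ###..|.  b28=0 t=0,i=0
  ##.##|#  b27=1 t=0,i=14
  ##.#.|#  b26=1 t=2,i=5
  ##..#|#  b25=1 t=1,i=9
  ##...|.  b24=0 t=0,i=1
  #.###|#  b23=1 t=1,i=13
  #.##.|#  b22=1 t=0,i=15
  #.#.#|#  b21=1 t=2,i=11
  #.#..|#  b20=1 t=2,i=6
  #..##|.  b19=0 t=0,i=10
  #..#.|.  b18=0 t=1,i=10
  #...#|.  b17=0 t=0,i=18
  #....|#  b16=1 t=0,i=2
  .####|.  b15=0 t=0,i=21
  .###.|.  b14=0 t=0,i=12
  .##.#|#  b13=1 t=3,i=22
  .##..|.  b12=0 t=0,i=16
  .#.##|.  b11=0 t=1,i=12
  .#.#.|#  b10=1 t=2,i=10
  .#..#|.  b9=0 t=0,i=9
  .#...|#  b8=1 t=1,i=3
  ..###|#  b7=1 t=0,i=11
  ..##.|.  b6=0 t=1,i=7
  ..#.#|#  b5=1 t=1,i=11
  ..#..|#  b4=1 t=0,i=8
  ...##|#  b3=1 t=0,i=19
  ...#.|#  b2=1 t=0,i=7
  ....#|.  b1=0 t=0,i=6
  .....|.  b0=0 t=0,i=3
  bits 10101110111100010010010110111100 = 2935039420

2935039420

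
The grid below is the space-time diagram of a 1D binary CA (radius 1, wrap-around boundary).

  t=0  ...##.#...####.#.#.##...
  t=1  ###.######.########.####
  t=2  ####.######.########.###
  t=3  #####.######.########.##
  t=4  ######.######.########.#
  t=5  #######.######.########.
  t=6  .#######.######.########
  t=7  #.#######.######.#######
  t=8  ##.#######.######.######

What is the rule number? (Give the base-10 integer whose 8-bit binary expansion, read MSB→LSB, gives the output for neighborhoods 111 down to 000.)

247

  ### -> #   bit 7 = 1  t=0,i=11
  ##. -> #   bit 6 = 1  t=0,i=4
  #.# -> #   bit 5 = 1  t=0,i=5
  #.. -> #   bit 4 = 1  t=0,i=7
  .## -> .   bit 3 = 0  t=0,i=3
  .#. -> #   bit 2 = 1  t=0,i=6
  ..# -> #   bit 1 = 1  t=0,i=2
  ... -> #   bit 0 = 1  t=0,i=0
  bits 11110111 = 247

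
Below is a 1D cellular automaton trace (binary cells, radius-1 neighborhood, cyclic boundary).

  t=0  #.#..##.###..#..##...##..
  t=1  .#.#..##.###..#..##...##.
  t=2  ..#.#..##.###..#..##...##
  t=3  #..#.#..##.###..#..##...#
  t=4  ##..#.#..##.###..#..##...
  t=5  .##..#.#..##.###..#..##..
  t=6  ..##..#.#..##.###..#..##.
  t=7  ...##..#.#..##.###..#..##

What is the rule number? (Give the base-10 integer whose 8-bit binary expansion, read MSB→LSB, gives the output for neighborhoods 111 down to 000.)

  ### -> #   bit 7 = 1  t=0,i=9
  ##. -> #   bit 6 = 1  t=0,i=6
  #.# -> #   bit 5 = 1  t=0,i=1
  #.. -> #   bit 4 = 1  t=0,i=3
  .## -> .   bit 3 = 0  t=0,i=5
  .#. -> .   bit 2 = 0  t=0,i=0
  ..# -> .   bit 1 = 0  t=0,i=4
  ... -> .   bit 0 = 0  t=0,i=19
  bits 11110000 = 240

240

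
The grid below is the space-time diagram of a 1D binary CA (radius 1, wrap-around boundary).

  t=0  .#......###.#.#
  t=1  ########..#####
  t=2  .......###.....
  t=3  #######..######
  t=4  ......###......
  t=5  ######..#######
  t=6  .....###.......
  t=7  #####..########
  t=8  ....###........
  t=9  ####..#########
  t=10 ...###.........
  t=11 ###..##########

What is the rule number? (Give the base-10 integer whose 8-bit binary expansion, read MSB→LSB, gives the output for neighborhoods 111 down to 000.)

119

  ###|.  b7=0 t=0,i=9
  ##.|#  b6=1 t=0,i=10
  #.#|#  b5=1 t=0,i=0
  #..|#  b4=1 t=0,i=2
  .##|.  b3=0 t=0,i=8
  .#.|#  b2=1 t=0,i=1
  ..#|#  b1=1 t=0,i=7
  ...|#  b0=1 t=0,i=3
  bits 01110111 = 119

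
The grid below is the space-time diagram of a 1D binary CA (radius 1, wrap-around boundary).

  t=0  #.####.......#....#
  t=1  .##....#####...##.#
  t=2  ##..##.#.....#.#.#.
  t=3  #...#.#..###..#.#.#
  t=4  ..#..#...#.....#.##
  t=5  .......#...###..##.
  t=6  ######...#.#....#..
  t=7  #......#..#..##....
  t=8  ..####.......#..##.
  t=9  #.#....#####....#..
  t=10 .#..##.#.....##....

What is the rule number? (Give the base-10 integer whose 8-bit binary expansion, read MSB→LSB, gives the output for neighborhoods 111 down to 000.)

41

  nb ###: next=.  (t=0,i=3, bit7=0)
  nb ##.: next=.  (t=0,i=0, bit6=0)
  nb #.#: next=#  (t=0,i=1, bit5=1)
  nb #..: next=.  (t=0,i=6, bit4=0)
  nb .##: next=#  (t=0,i=2, bit3=1)
  nb .#.: next=.  (t=0,i=13, bit2=0)
  nb ..#: next=.  (t=0,i=12, bit1=0)
  nb ...: next=#  (t=0,i=7, bit0=1)
  bits 00101001 = 41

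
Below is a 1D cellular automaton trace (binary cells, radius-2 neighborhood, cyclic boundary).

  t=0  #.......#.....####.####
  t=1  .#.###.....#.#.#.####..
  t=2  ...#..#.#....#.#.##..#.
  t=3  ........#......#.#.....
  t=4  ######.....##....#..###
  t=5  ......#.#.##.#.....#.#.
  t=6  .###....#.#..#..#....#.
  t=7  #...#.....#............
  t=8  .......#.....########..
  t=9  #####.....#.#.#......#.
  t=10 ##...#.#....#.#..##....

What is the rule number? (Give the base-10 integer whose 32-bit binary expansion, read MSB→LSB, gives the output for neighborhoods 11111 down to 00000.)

  #####|.  b31=0 t=0,i=21
  ####.|.  b30=0 t=0,i=16
  ###.#|#  b29=1 t=0,i=17
  ###..|.  b28=0 t=0,i=0
  ##.##|#  b27=1 t=0,i=18
  ##.#.|.  b26=0 t=5,i=12
  ##..#|.  b25=0 t=2,i=19
  ##...|#  b24=1 t=0,i=1
  #.###|#  b23=1 t=0,i=19
  #.##.|#  b22=1 t=2,i=17
  #.#.#|#  b21=1 t=1,i=13
  #.#..|#  b20=1 t=2,i=8
  #..##|#  b19=1 t=4,i=19
  #..#.|.  b18=0 t=2,i=5
  #...#|.  b17=0 t=1,i=22
  #....|.  b16=0 t=0,i=2
  .####|#  b15=1 t=0,i=15
  .###.|.  b14=0 t=1,i=4
  .##.#|.  b13=0 t=5,i=11
  .##..|.  b12=0 t=2,i=18
  .#.##|.  b11=0 t=1,i=2
  .#.#.|.  b10=0 t=1,i=12
  .#..#|.  b9=0 t=2,i=4
  .#...|.  b8=0 t=0,i=9
  ..###|.  b7=0 t=0,i=14
  ..##.|#  b6=1 t=4,i=11
  ..#.#|.  b5=0 t=1,i=1
  ..#..|.  b4=0 t=0,i=8
  ...##|#  b3=1 t=0,i=13
  ...#.|.  b2=0 t=0,i=7
  ....#|.  b1=0 t=0,i=6
  .....|#  b0=1 t=0,i=3
  bits 00101001111110001000000001001001 = 704151625

704151625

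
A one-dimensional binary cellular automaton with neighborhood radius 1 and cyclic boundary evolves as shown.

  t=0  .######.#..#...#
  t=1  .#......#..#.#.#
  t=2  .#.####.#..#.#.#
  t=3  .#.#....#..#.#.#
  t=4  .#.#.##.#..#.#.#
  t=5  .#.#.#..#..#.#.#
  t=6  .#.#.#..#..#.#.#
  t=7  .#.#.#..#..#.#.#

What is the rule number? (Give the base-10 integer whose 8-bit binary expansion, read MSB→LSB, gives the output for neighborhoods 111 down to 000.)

  ### -> .   bit 7 = 0  t=0,i=2
  ##. -> .   bit 6 = 0  t=0,i=6
  #.# -> .   bit 5 = 0  t=0,i=0
  #.. -> .   bit 4 = 0  t=0,i=9
  .## -> #   bit 3 = 1  t=0,i=1
  .#. -> #   bit 2 = 1  t=0,i=8
  ..# -> .   bit 1 = 0  t=0,i=10
  ... -> #   bit 0 = 1  t=0,i=13
  bits 00001101 = 13

13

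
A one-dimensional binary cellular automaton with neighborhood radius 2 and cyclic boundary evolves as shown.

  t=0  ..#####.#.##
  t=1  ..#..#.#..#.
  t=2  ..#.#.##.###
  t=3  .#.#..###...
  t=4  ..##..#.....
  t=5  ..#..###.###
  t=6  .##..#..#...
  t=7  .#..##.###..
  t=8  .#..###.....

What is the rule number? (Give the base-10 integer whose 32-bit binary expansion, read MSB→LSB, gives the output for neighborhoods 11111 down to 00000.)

1280583121

  ##### -> .   bit 31 = 0  t=0,i=4
  ####. -> #   bit 30 = 1  t=0,i=5
  ###.# -> .   bit 29 = 0  t=0,i=6
  ###.. -> .   bit 28 = 0  t=2,i=11
  ##.## -> #   bit 27 = 1  t=2,i=8
  ##.#. -> #   bit 26 = 1  t=0,i=7
  ##..# -> .   bit 25 = 0  t=0,i=0
  ##... -> .   bit 24 = 0  t=3,i=9
  #.### -> .   bit 23 = 0  t=2,i=9
  #.##. -> #   bit 22 = 1  t=0,i=10
  #.#.# -> .   bit 21 = 0  t=0,i=8
  #.#.. -> #   bit 20 = 1  t=1,i=7
  #..## -> .   bit 19 = 0  t=0,i=1
  #..#. -> #   bit 18 = 1  t=1,i=4
  #...# -> .   bit 17 = 0  t=1,i=0
  #.... -> .   bit 16 = 0  t=3,i=10
  .#### -> .   bit 15 = 0  t=0,i=3
  .###. -> .   bit 14 = 0  t=2,i=10
  .##.# -> #   bit 13 = 1  t=2,i=7
  .##.. -> .   bit 12 = 0  t=0,i=11
  .#.## -> .   bit 11 = 0  t=0,i=9
  .#.#. -> #   bit 10 = 1  t=1,i=6
  .#..# -> .   bit 9 = 0  t=1,i=3
  .#... -> #   bit 8 = 1  t=1,i=11
  ..### -> #   bit 7 = 1  t=0,i=2
  ..##. -> #   bit 6 = 1  t=4,i=2
  ..#.# -> .   bit 5 = 0  t=1,i=5
  ..#.. -> #   bit 4 = 1  t=1,i=2
  ...## -> .   bit 3 = 0  t=4,i=1
  ...#. -> .   bit 2 = 0  t=1,i=1
  ....# -> .   bit 1 = 0  t=3,i=11
  ..... -> #   bit 0 = 1  t=4,i=9
  bits 01001100010101000010010111010001 = 1280583121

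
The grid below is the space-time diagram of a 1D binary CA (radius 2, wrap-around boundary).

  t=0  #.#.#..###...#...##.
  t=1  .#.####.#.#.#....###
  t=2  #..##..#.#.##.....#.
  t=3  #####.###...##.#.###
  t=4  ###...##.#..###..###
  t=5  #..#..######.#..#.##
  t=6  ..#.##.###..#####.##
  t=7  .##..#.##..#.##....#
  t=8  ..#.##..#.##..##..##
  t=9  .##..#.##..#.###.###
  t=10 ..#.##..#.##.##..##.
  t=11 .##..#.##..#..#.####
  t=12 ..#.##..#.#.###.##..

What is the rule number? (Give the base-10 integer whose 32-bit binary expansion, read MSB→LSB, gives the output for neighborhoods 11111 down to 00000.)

2241656421

  ##### -> #   bit 31 = 1  t=3,i=0
  ####. -> .   bit 30 = 0  t=1,i=5
  ###.# -> .   bit 29 = 0  t=1,i=6
  ###.. -> .   bit 28 = 0  t=0,i=9
  ##.## -> .   bit 27 = 0  t=3,i=5
  ##.#. -> #   bit 26 = 1  t=0,i=19
  ##..# -> .   bit 25 = 0  t=2,i=5
  ##... -> #   bit 24 = 1  t=0,i=10
  #.### -> #   bit 23 = 1  t=1,i=3
  #.##. -> .   bit 22 = 0  t=2,i=11
  #.#.# -> .   bit 21 = 0  t=0,i=0
  #.#.. -> #   bit 20 = 1  t=0,i=4
  #..## -> #   bit 19 = 1  t=0,i=6
  #..#. -> #   bit 18 = 1  t=2,i=6
  #...# -> .   bit 17 = 0  t=0,i=11
  #.... -> .   bit 16 = 0  t=1,i=14
  .#### -> #   bit 15 = 1  t=1,i=4
  .###. -> #   bit 14 = 1  t=0,i=8
  .##.# -> #   bit 13 = 1  t=0,i=18
  .##.. -> #   bit 12 = 1  t=2,i=4
  .#.## -> .   bit 11 = 0  t=1,i=2
  .#.#. -> #   bit 10 = 1  t=0,i=1
  .#..# -> #   bit 9 = 1  t=0,i=5
  .#... -> .   bit 8 = 0  t=0,i=14
  ..### -> .   bit 7 = 0  t=0,i=7
  ..##. -> #   bit 6 = 1  t=0,i=17
  ..#.# -> #   bit 5 = 1  t=2,i=7
  ..#.. -> .   bit 4 = 0  t=0,i=13
  ...## -> .   bit 3 = 0  t=0,i=16
  ...#. -> #   bit 2 = 1  t=0,i=12
  ....# -> .   bit 1 = 0  t=1,i=15
  ..... -> #   bit 0 = 1  t=2,i=15
  bits 10000101100111001111011001100101 = 2241656421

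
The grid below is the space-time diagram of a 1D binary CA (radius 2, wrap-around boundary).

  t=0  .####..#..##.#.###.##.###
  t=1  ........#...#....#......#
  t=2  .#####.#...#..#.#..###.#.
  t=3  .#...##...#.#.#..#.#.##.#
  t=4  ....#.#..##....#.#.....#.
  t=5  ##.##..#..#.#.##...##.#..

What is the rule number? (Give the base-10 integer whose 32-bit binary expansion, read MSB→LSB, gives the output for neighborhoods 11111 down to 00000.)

  [31] ##### => .  t=2,i=3
  [30] ####. => .  t=0,i=3
  [29] ###.# => #  t=0,i=17
  [28] ###.. => .  t=0,i=4
  [27] ##.## => .  t=0,i=0
  [26] ##.#. => #  t=0,i=12
  [25] ##..# => .  t=0,i=5
  [24] ##... => .  t=3,i=7
  [23] #.### => .  t=0,i=1
  [22] #.##. => .  t=0,i=19
  [21] #.#.# => .  t=0,i=13
  [20] #.#.. => .  t=2,i=7
  [19] #..## => .  t=0,i=9
  [18] #..#. => .  t=0,i=6
  [17] #...# => .  t=1,i=10
  [16] #.... => #  t=1,i=1
  [15] .#### => .  t=0,i=2
  [14] .###. => .  t=0,i=16
  [13] .##.# => .  t=0,i=11
  [12] .##.. => #  t=3,i=6
  [11] .#.## => .  t=0,i=14
  [10] .#.#. => .  t=2,i=15
  [9] .#..# => #  t=0,i=8
  [8] .#... => .  t=1,i=0
  [7] ..### => #  t=2,i=1
  [6] ..##. => .  t=0,i=10
  [5] ..#.# => #  t=2,i=14
  [4] ..#.. => .  t=0,i=7
  [3] ...## => #  t=3,i=4
  [2] ...#. => #  t=1,i=7
  [1] ....# => .  t=1,i=6
  [0] ..... => #  t=1,i=2
  bits 00100100000000010001001010101101 = 604050093

604050093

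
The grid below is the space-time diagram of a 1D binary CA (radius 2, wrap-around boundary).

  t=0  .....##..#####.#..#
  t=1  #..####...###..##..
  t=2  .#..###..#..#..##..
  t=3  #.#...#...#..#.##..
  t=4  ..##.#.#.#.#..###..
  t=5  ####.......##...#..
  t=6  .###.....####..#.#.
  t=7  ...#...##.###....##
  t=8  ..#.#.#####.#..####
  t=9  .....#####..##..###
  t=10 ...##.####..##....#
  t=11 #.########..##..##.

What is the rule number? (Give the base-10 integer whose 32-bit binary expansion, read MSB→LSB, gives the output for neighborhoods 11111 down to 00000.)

  ##### -> #   bit 31 = 1  t=0,i=11
  ####. -> #   bit 30 = 1  t=0,i=12
  ###.# -> .   bit 29 = 0  t=0,i=13
  ###.. -> #   bit 28 = 1  t=1,i=6
  ##.## -> #   bit 27 = 1  t=7,i=9
  ##.#. -> .   bit 26 = 0  t=0,i=14
  ##..# -> .   bit 25 = 0  t=0,i=7
  ##... -> .   bit 24 = 0  t=1,i=7
  #.### -> #   bit 23 = 1  t=7,i=10
  #.##. -> #   bit 22 = 1  t=3,i=15
  #.#.# -> .   bit 21 = 0  t=4,i=5
  #.#.. -> #   bit 20 = 1  t=0,i=15
  #..## -> .   bit 19 = 0  t=0,i=8
  #..#. -> .   bit 18 = 0  t=0,i=17
  #...# -> .   bit 17 = 0  t=1,i=8
  #.... -> .   bit 16 = 0  t=0,i=1
  .#### -> #   bit 15 = 1  t=0,i=10
  .###. -> .   bit 14 = 0  t=1,i=11
  .##.# -> #   bit 13 = 1  t=4,i=3
  .##.. -> #   bit 12 = 1  t=0,i=6
  .#.## -> #   bit 11 = 1  t=3,i=14
  .#.#. -> .   bit 10 = 0  t=3,i=1
  .#..# -> #   bit 9 = 1  t=0,i=16
  .#... -> #   bit 8 = 1  t=0,i=0
  ..### -> .   bit 7 = 0  t=0,i=9
  ..##. -> #   bit 6 = 1  t=0,i=5
  ..#.# -> .   bit 5 = 0  t=3,i=0
  ..#.. -> .   bit 4 = 0  t=0,i=18
  ...## -> #   bit 3 = 1  t=0,i=4
  ...#. -> #   bit 2 = 1  t=2,i=0
  ....# -> #   bit 1 = 1  t=0,i=3
  ..... -> .   bit 0 = 0  t=0,i=2
  bits 11011000110100001011101101001110 = 3637558094

3637558094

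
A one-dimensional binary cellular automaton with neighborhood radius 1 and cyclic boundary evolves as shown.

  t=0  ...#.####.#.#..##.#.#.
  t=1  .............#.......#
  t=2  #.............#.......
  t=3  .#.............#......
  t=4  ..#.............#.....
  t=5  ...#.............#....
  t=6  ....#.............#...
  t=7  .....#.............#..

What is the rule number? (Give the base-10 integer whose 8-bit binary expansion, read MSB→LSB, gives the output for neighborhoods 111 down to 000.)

  ### -> .   bit 7 = 0  t=0,i=6
  ##. -> .   bit 6 = 0  t=0,i=8
  #.# -> .   bit 5 = 0  t=0,i=4
  #.. -> #   bit 4 = 1  t=0,i=13
  .## -> .   bit 3 = 0  t=0,i=5
  .#. -> .   bit 2 = 0  t=0,i=3
  ..# -> .   bit 1 = 0  t=0,i=2
  ... -> .   bit 0 = 0  t=0,i=0
  bits 00010000 = 16

16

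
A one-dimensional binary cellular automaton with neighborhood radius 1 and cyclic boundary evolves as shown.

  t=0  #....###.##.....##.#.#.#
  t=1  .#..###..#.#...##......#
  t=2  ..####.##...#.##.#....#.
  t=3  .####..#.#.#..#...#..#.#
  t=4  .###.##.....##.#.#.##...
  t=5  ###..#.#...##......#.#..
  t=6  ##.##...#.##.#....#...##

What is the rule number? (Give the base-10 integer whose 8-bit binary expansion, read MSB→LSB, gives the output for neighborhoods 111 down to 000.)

154

  [7] ### => #  t=0,i=6
  [6] ##. => .  t=0,i=0
  [5] #.# => .  t=0,i=8
  [4] #.. => #  t=0,i=1
  [3] .## => #  t=0,i=5
  [2] .#. => .  t=0,i=19
  [1] ..# => #  t=0,i=4
  [0] ... => .  t=0,i=2
  bits 10011010 = 154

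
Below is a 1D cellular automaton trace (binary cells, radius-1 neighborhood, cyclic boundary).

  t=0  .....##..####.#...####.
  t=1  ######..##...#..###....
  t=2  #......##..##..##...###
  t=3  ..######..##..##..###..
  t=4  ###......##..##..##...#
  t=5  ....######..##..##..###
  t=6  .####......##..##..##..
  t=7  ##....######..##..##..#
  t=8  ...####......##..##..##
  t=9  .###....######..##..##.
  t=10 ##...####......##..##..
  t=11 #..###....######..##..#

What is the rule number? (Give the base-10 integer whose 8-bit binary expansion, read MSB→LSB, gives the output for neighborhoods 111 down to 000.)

43

  nb ###: next=.  (t=0,i=10, bit7=0)
  nb ##.: next=.  (t=0,i=6, bit6=0)
  nb #.#: next=#  (t=0,i=13, bit5=1)
  nb #..: next=.  (t=0,i=7, bit4=0)
  nb .##: next=#  (t=0,i=5, bit3=1)
  nb .#.: next=.  (t=0,i=14, bit2=0)
  nb ..#: next=#  (t=0,i=4, bit1=1)
  nb ...: next=#  (t=0,i=0, bit0=1)
  bits 00101011 = 43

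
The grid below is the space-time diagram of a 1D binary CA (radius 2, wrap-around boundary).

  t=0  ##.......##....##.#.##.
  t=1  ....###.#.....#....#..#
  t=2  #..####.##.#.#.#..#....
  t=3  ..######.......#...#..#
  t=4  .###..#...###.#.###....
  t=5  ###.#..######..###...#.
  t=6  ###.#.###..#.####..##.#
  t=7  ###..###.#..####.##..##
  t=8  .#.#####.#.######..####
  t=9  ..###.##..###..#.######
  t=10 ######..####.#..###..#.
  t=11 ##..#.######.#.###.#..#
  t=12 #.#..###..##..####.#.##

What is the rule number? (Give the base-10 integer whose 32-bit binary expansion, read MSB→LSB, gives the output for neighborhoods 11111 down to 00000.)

1788529037

  [31] ##### => .  t=3,i=4
  [30] ####. => #  t=2,i=5
  [29] ###.# => #  t=1,i=6
  [28] ###.. => .  t=3,i=7
  [27] ##.## => #  t=0,i=22
  [26] ##.#. => .  t=0,i=17
  [25] ##..# => #  t=4,i=4
  [24] ##... => .  t=0,i=2
  [23] #.### => #  t=4,i=16
  [22] #.##. => .  t=0,i=0
  [21] #.#.# => .  t=0,i=18
  [20] #.#.. => #  t=1,i=8
  [19] #..## => #  t=2,i=2
  [18] #..#. => .  t=1,i=21
  [17] #...# => #  t=3,i=17
  [16] #.... => .  t=0,i=3
  [15] .#### => #  t=2,i=4
  [14] .###. => #  t=1,i=5
  [13] .##.# => .  t=0,i=16
  [12] .##.. => .  t=0,i=1
  [11] .#.## => #  t=0,i=19
  [10] .#.#. => .  t=2,i=12
  [9] .#..# => .  t=1,i=20
  [8] .#... => #  t=1,i=0
  [7] ..### => #  t=1,i=4
  [6] ..##. => .  t=0,i=9
  [5] ..#.# => .  t=5,i=21
  [4] ..#.. => .  t=1,i=14
  [3] ...## => #  t=0,i=8
  [2] ...#. => #  t=1,i=13
  [1] ....# => .  t=0,i=7
  [0] ..... => #  t=0,i=4
  bits 01101010100110101100100110001101 = 1788529037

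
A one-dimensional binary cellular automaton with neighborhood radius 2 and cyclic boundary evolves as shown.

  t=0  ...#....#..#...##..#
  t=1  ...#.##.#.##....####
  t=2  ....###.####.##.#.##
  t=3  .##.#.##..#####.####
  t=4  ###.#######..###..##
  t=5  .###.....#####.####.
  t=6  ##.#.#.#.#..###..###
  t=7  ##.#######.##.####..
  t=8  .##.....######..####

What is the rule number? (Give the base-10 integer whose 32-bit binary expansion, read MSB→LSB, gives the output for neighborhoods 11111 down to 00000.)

  [31] ##### => .  t=3,i=12
  [30] ####. => #  t=1,i=18
  [29] ###.# => #  t=2,i=6
  [28] ###.. => #  t=1,i=19
  [27] ##.## => #  t=2,i=7
  [26] ##.#. => .  t=1,i=7
  [25] ##..# => #  t=0,i=17
  [24] ##... => .  t=1,i=0
  [23] #.### => .  t=2,i=8
  [22] #.##. => #  t=1,i=5
  [21] #.#.# => #  t=1,i=8
  [20] #.#.. => #  t=6,i=9
  [19] #..## => #  t=3,i=9
  [18] #..#. => #  t=0,i=10
  [17] #...# => .  t=0,i=1
  [16] #.... => #  t=0,i=5
  [15] .#### => .  t=1,i=17
  [14] .###. => .  t=2,i=5
  [13] .##.# => #  t=1,i=6
  [12] .##.. => #  t=0,i=16
  [11] .#.## => #  t=1,i=4
  [10] .#.#. => #  t=6,i=4
  [9] .#..# => .  t=0,i=9
  [8] .#... => .  t=0,i=0
  [7] ..### => #  t=1,i=16
  [6] ..##. => .  t=0,i=15
  [5] ..#.# => .  t=1,i=3
  [4] ..#.. => #  t=0,i=3
  [3] ...## => .  t=0,i=14
  [2] ...#. => .  t=0,i=2
  [1] ....# => #  t=0,i=6
  [0] ..... => .  t=5,i=6
  bits 01111010011111010011110010010010 = 2055027858

2055027858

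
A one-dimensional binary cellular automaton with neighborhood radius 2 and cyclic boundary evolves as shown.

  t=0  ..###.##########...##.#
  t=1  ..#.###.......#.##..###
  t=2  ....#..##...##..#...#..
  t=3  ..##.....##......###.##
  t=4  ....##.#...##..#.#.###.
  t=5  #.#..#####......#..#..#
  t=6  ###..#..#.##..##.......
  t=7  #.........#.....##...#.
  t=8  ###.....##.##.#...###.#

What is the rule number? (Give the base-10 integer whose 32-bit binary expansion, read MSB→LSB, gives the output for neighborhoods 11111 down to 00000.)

1842554246

  ##### -> .   bit 31 = 0  t=0,i=8
  ####. -> #   bit 30 = 1  t=0,i=14
  ###.# -> #   bit 29 = 1  t=0,i=4
  ###.. -> .   bit 28 = 0  t=0,i=15
  ##.## -> #   bit 27 = 1  t=0,i=5
  ##.#. -> #   bit 26 = 1  t=0,i=21
  ##..# -> .   bit 25 = 0  t=1,i=0
  ##... -> #   bit 24 = 1  t=0,i=16
  #.### -> #   bit 23 = 1  t=0,i=6
  #.##. -> #   bit 22 = 1  t=1,i=16
  #.#.# -> .   bit 21 = 0  t=4,i=17
  #.#.. -> #   bit 20 = 1  t=0,i=22
  #..## -> .   bit 19 = 0  t=0,i=1
  #..#. -> .   bit 18 = 0  t=1,i=1
  #...# -> #   bit 17 = 1  t=0,i=17
  #.... -> #   bit 16 = 1  t=1,i=8
  .#### -> .   bit 15 = 0  t=0,i=7
  .###. -> .   bit 14 = 0  t=0,i=3
  .##.# -> #   bit 13 = 1  t=0,i=20
  .##.. -> .   bit 12 = 0  t=1,i=17
  .#.## -> .   bit 11 = 0  t=1,i=3
  .#.#. -> #   bit 10 = 1  t=4,i=16
  .#..# -> .   bit 9 = 0  t=0,i=0
  .#... -> #   bit 8 = 1  t=2,i=17
  ..### -> #   bit 7 = 1  t=0,i=2
  ..##. -> .   bit 6 = 0  t=0,i=19
  ..#.# -> .   bit 5 = 0  t=1,i=2
  ..#.. -> .   bit 4 = 0  t=2,i=4
  ...## -> .   bit 3 = 0  t=0,i=18
  ...#. -> #   bit 2 = 1  t=1,i=13
  ....# -> #   bit 1 = 1  t=1,i=12
  ..... -> .   bit 0 = 0  t=1,i=9
  bits 01101101110100110010010110000110 = 1842554246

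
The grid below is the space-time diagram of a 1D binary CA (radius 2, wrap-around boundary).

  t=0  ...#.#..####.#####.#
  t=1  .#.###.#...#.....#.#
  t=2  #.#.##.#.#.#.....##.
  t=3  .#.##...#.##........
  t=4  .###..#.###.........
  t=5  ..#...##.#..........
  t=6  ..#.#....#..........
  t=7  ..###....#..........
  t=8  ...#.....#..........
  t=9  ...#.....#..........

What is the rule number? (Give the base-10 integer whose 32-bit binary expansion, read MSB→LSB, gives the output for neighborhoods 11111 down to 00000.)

  [31] ##### => .  t=0,i=15
  [30] ####. => .  t=0,i=10
  [29] ###.# => #  t=0,i=11
  [28] ###.. => .  t=4,i=3
  [27] ##.## => .  t=0,i=12
  [26] ##.#. => .  t=0,i=18
  [25] ##..# => .  t=4,i=4
  [24] ##... => .  t=3,i=5
  [23] #.### => .  t=0,i=13
  [22] #.##. => #  t=2,i=4
  [21] #.#.# => .  t=1,i=1
  [20] #.#.. => #  t=0,i=5
  [19] #..## => #  t=0,i=7
  [18] #..#. => .  t=4,i=5
  [17] #...# => #  t=0,i=1
  [16] #.... => .  t=1,i=13
  [15] .#### => .  t=0,i=9
  [14] .###. => #  t=1,i=4
  [13] .##.# => .  t=2,i=5
  [12] .##.. => .  t=3,i=4
  [11] .#.## => #  t=1,i=2
  [10] .#.#. => #  t=0,i=4
  [9] .#..# => .  t=0,i=6
  [8] .#... => .  t=0,i=0
  [7] ..### => .  t=0,i=8
  [6] ..##. => .  t=2,i=17
  [5] ..#.# => #  t=0,i=3
  [4] ..#.. => #  t=1,i=11
  [3] ...## => .  t=2,i=16
  [2] ...#. => .  t=0,i=2
  [1] ....# => .  t=1,i=15
  [0] ..... => .  t=1,i=14
  bits 00100000010110100100110000110000 = 542788656

542788656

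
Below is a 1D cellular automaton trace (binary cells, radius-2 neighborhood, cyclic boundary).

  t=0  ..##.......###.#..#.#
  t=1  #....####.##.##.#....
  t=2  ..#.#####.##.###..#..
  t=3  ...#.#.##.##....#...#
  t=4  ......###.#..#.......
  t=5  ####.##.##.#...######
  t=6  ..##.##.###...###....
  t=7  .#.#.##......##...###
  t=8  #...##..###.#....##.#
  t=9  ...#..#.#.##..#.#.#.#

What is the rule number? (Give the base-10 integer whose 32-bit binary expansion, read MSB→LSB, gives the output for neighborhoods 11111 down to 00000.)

1715579529

  #####|.  b31=0 t=2,i=6
  ####.|#  b30=1 t=1,i=7
  ###.#|#  b29=1 t=0,i=13
  ###..|.  b28=0 t=2,i=15
  ##.##|.  b27=0 t=1,i=9
  ##.#.|#  b26=1 t=0,i=14
  ##..#|#  b25=1 t=2,i=16
  ##...|.  b24=0 t=0,i=4
  #.###|.  b23=0 t=2,i=4
  #.##.|#  b22=1 t=1,i=10
  #.#.#|.  b21=0 t=3,i=5
  #.#..|.  b20=0 t=0,i=15
  #..##|.  b19=0 t=0,i=1
  #..#.|.  b18=0 t=0,i=17
  #...#|.  b17=0 t=3,i=1
  #....|#  b16=1 t=0,i=5
  .####|#  b15=1 t=1,i=6
  .###.|.  b14=0 t=0,i=12
  .##.#|#  b13=1 t=1,i=11
  .##..|.  b12=0 t=0,i=3
  .#.##|#  b11=1 t=2,i=3
  .#.#.|.  b10=0 t=0,i=19
  .#..#|#  b9=1 t=0,i=0
  .#...|.  b8=0 t=1,i=1
  ..###|#  b7=1 t=0,i=11
  ..##.|.  b6=0 t=0,i=2
  ..#.#|.  b5=0 t=0,i=18
  ..#..|.  b4=0 t=1,i=0
  ...##|#  b3=1 t=0,i=10
  ...#.|.  b2=0 t=1,i=20
  ....#|.  b1=0 t=0,i=9
  .....|#  b0=1 t=0,i=6
  bits 01100110010000011010101010001001 = 1715579529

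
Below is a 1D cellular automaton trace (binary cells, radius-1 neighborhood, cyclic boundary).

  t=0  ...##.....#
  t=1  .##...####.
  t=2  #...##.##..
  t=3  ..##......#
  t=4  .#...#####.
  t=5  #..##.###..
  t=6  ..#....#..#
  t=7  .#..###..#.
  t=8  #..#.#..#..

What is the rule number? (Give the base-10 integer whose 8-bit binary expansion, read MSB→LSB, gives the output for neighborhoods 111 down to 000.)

  ###|#  b7=1 t=1,i=7
  ##.|.  b6=0 t=0,i=4
  #.#|.  b5=0 t=2,i=6
  #..|.  b4=0 t=0,i=0
  .##|.  b3=0 t=0,i=3
  .#.|.  b2=0 t=0,i=10
  ..#|#  b1=1 t=0,i=2
  ...|#  b0=1 t=0,i=1
  bits 10000011 = 131

131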